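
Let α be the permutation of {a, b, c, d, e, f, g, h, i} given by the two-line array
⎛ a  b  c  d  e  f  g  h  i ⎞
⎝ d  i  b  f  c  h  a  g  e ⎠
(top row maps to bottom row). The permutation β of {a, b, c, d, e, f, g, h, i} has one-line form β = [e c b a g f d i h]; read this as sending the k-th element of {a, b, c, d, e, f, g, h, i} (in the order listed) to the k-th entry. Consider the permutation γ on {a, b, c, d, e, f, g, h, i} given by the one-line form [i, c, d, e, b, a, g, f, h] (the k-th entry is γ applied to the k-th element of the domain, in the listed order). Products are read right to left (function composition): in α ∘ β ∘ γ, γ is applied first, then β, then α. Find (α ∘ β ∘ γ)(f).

Apply the permutations in order: γ(f) = a, then β(a) = e, then α(e) = c. So (α ∘ β ∘ γ)(f) = c.

c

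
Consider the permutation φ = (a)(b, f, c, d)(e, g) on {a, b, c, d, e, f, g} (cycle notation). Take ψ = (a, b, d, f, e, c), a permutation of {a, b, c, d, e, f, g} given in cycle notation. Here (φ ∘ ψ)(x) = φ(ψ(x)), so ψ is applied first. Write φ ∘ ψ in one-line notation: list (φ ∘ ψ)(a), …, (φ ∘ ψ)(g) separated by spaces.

(φ ∘ ψ)(x) = φ(ψ(x)). Computing each image: φ(ψ(a)) = φ(b) = f, φ(ψ(b)) = φ(d) = b, φ(ψ(c)) = φ(a) = a, φ(ψ(d)) = φ(f) = c, φ(ψ(e)) = φ(c) = d, φ(ψ(f)) = φ(e) = g, φ(ψ(g)) = φ(g) = e.
Hence φ ∘ ψ = [f b a c d g e].

f b a c d g e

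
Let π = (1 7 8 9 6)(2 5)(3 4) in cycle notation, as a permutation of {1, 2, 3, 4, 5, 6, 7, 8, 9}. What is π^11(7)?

8

7 lies in the 5-cycle (1 7 8 9 6).
Powers repeat with period 5 on this cycle, and 11 mod 5 = 1, so π^11(7) = π^1(7).
Stepping 1 place around the cycle: 7 → 8.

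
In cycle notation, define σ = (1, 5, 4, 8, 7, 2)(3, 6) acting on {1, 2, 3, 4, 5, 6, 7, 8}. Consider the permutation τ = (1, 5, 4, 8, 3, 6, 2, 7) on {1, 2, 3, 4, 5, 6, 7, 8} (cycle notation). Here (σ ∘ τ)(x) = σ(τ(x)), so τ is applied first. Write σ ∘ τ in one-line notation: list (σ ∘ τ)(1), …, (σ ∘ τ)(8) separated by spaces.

Chase each element through τ then σ: 1 → 5 → 4; 2 → 7 → 2; 3 → 6 → 3; 4 → 8 → 7; 5 → 4 → 8; 6 → 2 → 1; 7 → 1 → 5; 8 → 3 → 6.
So σ ∘ τ in one-line form is 4 2 3 7 8 1 5 6.

4 2 3 7 8 1 5 6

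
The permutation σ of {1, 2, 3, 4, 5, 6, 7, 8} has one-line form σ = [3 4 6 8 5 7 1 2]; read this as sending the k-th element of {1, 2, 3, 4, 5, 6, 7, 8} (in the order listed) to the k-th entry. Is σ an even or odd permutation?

odd

In disjoint-cycle form the cycle lengths are 4, 3, 1.
A cycle of length ℓ contributes ℓ−1 transpositions, so σ is a product of 3 + 2 = 5 transpositions — odd.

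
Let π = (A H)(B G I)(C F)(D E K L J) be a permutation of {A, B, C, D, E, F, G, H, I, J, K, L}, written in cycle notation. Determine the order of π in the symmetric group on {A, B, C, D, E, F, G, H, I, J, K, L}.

30

The cycle type of π is (5, 3, 2, 2).
Since disjoint cycles commute, ord(π) = lcm(5, 3, 2, 2) = 30.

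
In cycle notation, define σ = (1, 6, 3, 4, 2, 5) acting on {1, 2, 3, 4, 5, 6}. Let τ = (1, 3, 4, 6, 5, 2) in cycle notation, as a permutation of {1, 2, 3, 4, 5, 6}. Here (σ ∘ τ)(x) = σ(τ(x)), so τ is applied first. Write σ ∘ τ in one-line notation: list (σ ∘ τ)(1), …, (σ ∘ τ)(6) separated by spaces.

For each element, apply τ then σ: 1 → 3 → 4; 2 → 1 → 6; 3 → 4 → 2; 4 → 6 → 3; 5 → 2 → 5; 6 → 5 → 1.
Collecting the images, σ ∘ τ = [4 6 2 3 5 1].

4 6 2 3 5 1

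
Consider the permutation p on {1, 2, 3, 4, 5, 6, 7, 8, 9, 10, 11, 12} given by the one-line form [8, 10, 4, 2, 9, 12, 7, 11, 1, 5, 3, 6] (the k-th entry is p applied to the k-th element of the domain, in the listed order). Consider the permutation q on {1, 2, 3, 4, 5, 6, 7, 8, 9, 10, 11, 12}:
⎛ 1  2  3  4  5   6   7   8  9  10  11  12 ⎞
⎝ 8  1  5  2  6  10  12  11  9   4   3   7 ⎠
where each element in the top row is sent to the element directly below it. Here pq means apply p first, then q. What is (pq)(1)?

First apply p: p(1) = 8, then q(8) = 11. Thus (pq)(1) = 11.

11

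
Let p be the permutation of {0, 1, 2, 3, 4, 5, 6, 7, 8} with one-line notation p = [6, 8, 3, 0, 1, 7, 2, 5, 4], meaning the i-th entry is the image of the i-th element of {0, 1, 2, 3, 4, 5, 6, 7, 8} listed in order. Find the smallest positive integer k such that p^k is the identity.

Decomposing into disjoint cycles gives cycle lengths 4, 3, 2.
Since disjoint cycles commute, ord(p) = lcm(4, 3, 2) = 12.

12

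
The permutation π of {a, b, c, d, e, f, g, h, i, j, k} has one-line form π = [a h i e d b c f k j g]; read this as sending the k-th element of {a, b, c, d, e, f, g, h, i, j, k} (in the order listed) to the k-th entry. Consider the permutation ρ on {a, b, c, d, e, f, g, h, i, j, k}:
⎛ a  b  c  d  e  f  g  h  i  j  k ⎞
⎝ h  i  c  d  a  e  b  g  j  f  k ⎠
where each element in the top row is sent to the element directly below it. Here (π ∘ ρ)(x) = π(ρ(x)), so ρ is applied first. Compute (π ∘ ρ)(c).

First apply ρ: ρ(c) = c, then π(c) = i. Thus (π ∘ ρ)(c) = i.

i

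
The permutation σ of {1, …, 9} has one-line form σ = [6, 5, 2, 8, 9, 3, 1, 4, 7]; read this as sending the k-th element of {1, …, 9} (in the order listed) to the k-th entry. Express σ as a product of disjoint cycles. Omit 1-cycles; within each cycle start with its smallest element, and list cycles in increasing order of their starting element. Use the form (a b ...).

From 1: 1 → 6 → 3 → 2 → 5 → 9 → 7 → 1, closing the cycle (1 6 3 2 5 9 7).
Repeating from the next unused element and collecting all non-trivial cycles gives (1 6 3 2 5 9 7)(4 8).

(1 6 3 2 5 9 7)(4 8)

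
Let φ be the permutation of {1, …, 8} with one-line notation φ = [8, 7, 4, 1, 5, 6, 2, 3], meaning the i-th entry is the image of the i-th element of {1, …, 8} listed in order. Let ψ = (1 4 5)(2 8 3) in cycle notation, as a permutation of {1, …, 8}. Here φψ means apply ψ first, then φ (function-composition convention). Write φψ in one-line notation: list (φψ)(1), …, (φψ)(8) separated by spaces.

1 3 7 5 8 6 2 4

(φψ)(x) = φ(ψ(x)). Computing each image: φ(ψ(1)) = φ(4) = 1, φ(ψ(2)) = φ(8) = 3, φ(ψ(3)) = φ(2) = 7, φ(ψ(4)) = φ(5) = 5, φ(ψ(5)) = φ(1) = 8, φ(ψ(6)) = φ(6) = 6, φ(ψ(7)) = φ(7) = 2, φ(ψ(8)) = φ(3) = 4.
Hence φψ = [1 3 7 5 8 6 2 4].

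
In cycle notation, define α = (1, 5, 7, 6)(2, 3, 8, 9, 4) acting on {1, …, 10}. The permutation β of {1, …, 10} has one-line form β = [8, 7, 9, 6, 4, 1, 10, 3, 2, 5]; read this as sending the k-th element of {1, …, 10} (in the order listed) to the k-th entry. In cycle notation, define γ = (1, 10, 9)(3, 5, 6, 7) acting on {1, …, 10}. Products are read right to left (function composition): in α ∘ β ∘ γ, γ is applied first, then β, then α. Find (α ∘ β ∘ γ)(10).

3

Apply the permutations in order: γ(10) = 9, then β(9) = 2, then α(2) = 3. So (α ∘ β ∘ γ)(10) = 3.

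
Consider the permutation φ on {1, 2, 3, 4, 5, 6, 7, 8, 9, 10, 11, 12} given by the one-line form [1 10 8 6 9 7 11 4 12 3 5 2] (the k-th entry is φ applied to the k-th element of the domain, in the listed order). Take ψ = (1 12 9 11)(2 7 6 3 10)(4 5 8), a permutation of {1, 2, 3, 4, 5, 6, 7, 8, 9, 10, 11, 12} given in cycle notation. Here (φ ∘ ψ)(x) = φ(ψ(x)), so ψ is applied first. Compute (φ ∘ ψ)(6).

First apply ψ: ψ(6) = 3, then φ(3) = 8. Thus (φ ∘ ψ)(6) = 8.

8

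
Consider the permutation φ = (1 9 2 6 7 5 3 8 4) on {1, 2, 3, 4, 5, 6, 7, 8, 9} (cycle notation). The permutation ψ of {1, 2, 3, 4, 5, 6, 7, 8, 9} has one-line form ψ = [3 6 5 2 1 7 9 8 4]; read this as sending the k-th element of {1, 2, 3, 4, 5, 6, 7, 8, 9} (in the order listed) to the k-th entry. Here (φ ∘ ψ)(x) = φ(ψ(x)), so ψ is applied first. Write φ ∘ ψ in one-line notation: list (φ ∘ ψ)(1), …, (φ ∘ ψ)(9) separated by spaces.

8 7 3 6 9 5 2 4 1

(φ ∘ ψ)(x) = φ(ψ(x)). Computing each image: φ(ψ(1)) = φ(3) = 8, φ(ψ(2)) = φ(6) = 7, φ(ψ(3)) = φ(5) = 3, φ(ψ(4)) = φ(2) = 6, φ(ψ(5)) = φ(1) = 9, φ(ψ(6)) = φ(7) = 5, φ(ψ(7)) = φ(9) = 2, φ(ψ(8)) = φ(8) = 4, φ(ψ(9)) = φ(4) = 1.
Hence φ ∘ ψ = [8 7 3 6 9 5 2 4 1].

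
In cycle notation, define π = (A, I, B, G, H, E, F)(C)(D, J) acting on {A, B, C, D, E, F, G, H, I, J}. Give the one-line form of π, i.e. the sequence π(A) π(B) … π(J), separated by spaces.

Reading each image from the cycles: A→I, B→G, C→C, D→J, E→F, F→A, G→H, H→E, I→B, J→D.
So the one-line form is I G C J F A H E B D.

I G C J F A H E B D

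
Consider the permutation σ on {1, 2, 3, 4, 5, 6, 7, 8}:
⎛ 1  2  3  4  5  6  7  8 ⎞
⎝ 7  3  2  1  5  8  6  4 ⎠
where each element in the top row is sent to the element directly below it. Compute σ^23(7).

Tracing 7 → 6 → … returns to 7 after 5 steps, so 7 lies in a 5-cycle (1 7 6 8 4).
Powers repeat with period 5 on this cycle, and 23 mod 5 = 3, so σ^23(7) = σ^3(7).
Advancing 3 steps from 7: 7 → 6 → 8 → 4.

4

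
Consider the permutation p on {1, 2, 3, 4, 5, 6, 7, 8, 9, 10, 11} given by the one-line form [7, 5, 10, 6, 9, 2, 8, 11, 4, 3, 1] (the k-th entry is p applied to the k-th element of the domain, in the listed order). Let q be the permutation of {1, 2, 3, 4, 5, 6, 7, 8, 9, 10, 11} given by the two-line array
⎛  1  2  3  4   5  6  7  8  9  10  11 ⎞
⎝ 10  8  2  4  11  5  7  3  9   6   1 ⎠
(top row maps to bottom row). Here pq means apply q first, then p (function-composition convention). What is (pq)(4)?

6

(pq)(4) = p(q(4)). q(4) = 4, then p(4) = 6. So (pq)(4) = 6.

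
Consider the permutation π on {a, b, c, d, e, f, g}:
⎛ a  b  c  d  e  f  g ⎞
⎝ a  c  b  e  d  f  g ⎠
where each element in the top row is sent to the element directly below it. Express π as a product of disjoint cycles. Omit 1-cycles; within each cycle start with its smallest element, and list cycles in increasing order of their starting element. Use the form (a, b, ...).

Iterating π from b gives b → c → b; that is the 2-cycle (b, c).
Continuing from each remaining unvisited element yields (b, c)(d, e).

(b, c)(d, e)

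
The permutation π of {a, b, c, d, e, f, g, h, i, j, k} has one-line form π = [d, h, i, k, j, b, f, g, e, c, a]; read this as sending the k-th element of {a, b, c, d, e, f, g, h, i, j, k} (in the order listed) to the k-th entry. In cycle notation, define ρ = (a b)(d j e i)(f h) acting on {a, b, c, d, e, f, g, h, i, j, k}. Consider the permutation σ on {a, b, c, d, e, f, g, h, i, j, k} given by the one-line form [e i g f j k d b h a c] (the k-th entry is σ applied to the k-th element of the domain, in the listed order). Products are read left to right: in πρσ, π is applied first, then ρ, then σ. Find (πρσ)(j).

Apply the permutations in order: π(j) = c, then ρ(c) = c, then σ(c) = g. So (πρσ)(j) = g.

g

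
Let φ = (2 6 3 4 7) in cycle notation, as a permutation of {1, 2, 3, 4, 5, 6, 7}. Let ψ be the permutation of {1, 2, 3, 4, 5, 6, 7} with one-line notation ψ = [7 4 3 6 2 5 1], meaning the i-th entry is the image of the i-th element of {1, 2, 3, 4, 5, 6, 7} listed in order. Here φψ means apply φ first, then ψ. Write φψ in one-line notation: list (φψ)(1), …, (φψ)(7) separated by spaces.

(φψ)(x) = ψ(φ(x)). Computing each image: ψ(φ(1)) = ψ(1) = 7, ψ(φ(2)) = ψ(6) = 5, ψ(φ(3)) = ψ(4) = 6, ψ(φ(4)) = ψ(7) = 1, ψ(φ(5)) = ψ(5) = 2, ψ(φ(6)) = ψ(3) = 3, ψ(φ(7)) = ψ(2) = 4.
Hence φψ = [7 5 6 1 2 3 4].

7 5 6 1 2 3 4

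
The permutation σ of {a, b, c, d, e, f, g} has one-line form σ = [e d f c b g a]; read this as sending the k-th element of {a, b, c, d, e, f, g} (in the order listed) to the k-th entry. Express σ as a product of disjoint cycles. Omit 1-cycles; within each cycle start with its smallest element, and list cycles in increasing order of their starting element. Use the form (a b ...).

(a e b d c f g)

From a: a → e → b → d → c → f → g → a, closing the cycle (a e b d c f g).
Continuing from each remaining unvisited element yields (a e b d c f g).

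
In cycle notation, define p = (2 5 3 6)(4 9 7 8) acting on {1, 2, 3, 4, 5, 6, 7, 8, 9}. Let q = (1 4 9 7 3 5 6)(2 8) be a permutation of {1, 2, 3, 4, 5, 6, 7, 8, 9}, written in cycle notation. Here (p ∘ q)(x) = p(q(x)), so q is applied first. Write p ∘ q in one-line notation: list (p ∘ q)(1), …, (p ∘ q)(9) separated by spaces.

9 4 3 7 2 1 6 5 8

For each element, apply q then p: 1 → 4 → 9; 2 → 8 → 4; 3 → 5 → 3; 4 → 9 → 7; 5 → 6 → 2; 6 → 1 → 1; 7 → 3 → 6; 8 → 2 → 5; 9 → 7 → 8.
Collecting the images, p ∘ q = [9 4 3 7 2 1 6 5 8].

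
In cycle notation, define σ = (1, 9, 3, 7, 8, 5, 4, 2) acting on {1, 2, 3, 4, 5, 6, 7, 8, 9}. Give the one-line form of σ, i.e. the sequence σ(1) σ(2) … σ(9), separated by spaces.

9 1 7 2 4 6 8 5 3

Each element maps to the next entry in its cycle (wrapping to the front): 1→9, 2→1, 3→7, 4→2, 5→4, 6→6, 7→8, 8→5, 9→3.
Listing these in domain order gives 9 1 7 2 4 6 8 5 3.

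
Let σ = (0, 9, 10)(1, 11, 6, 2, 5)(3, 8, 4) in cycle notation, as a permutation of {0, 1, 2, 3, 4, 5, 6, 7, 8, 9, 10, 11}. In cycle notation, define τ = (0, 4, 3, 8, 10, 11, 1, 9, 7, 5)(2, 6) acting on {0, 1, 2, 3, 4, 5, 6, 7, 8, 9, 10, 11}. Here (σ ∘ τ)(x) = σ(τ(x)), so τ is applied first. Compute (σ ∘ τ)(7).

1

τ(7) = 5, then σ(5) = 1; composing gives (σ ∘ τ)(7) = 1.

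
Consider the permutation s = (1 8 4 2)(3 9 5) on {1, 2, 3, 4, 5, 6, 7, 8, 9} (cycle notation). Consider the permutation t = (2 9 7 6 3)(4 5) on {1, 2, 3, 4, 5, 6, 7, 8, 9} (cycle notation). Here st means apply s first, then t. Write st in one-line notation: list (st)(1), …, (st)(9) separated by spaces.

(st)(x) = t(s(x)). Computing each image: t(s(1)) = t(8) = 8, t(s(2)) = t(1) = 1, t(s(3)) = t(9) = 7, t(s(4)) = t(2) = 9, t(s(5)) = t(3) = 2, t(s(6)) = t(6) = 3, t(s(7)) = t(7) = 6, t(s(8)) = t(4) = 5, t(s(9)) = t(5) = 4.
Hence st = [8 1 7 9 2 3 6 5 4].

8 1 7 9 2 3 6 5 4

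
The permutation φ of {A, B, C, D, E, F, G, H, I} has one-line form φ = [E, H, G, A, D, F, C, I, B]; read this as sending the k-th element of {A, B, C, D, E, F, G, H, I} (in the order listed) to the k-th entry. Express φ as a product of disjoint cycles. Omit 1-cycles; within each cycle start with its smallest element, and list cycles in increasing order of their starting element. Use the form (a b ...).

(A E D)(B H I)(C G)

Start at A and follow images: A → E → D → A, giving the cycle (A E D).
Repeating from the next unused element and collecting all non-trivial cycles gives (A E D)(B H I)(C G).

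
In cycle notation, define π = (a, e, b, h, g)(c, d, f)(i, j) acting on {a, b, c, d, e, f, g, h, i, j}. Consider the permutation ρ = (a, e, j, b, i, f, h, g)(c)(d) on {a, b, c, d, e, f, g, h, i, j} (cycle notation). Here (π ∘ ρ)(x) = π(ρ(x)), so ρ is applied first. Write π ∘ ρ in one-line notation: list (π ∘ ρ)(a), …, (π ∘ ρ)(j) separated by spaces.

(π ∘ ρ)(x) = π(ρ(x)). Computing each image: π(ρ(a)) = π(e) = b, π(ρ(b)) = π(i) = j, π(ρ(c)) = π(c) = d, π(ρ(d)) = π(d) = f, π(ρ(e)) = π(j) = i, π(ρ(f)) = π(h) = g, π(ρ(g)) = π(a) = e, π(ρ(h)) = π(g) = a, π(ρ(i)) = π(f) = c, π(ρ(j)) = π(b) = h.
Hence π ∘ ρ = [b j d f i g e a c h].

b j d f i g e a c h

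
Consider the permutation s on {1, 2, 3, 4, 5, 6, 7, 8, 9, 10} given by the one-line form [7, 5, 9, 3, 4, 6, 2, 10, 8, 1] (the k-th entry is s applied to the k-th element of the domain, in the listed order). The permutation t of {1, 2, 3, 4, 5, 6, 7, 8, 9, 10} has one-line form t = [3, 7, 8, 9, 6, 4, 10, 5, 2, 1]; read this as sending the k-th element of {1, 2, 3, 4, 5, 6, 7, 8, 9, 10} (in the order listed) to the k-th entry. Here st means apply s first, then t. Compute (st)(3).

First apply s: s(3) = 9, then t(9) = 2. Thus (st)(3) = 2.

2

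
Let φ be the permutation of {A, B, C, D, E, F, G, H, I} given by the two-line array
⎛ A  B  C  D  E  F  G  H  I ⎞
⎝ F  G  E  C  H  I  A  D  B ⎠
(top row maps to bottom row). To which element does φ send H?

The entry below H in the array is D, so φ(H) = D.

D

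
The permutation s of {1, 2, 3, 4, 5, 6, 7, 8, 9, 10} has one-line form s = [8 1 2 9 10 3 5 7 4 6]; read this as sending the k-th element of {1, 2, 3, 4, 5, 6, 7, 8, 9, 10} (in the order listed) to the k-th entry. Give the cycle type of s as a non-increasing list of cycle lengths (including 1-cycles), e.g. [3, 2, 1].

The disjoint cycles are (1, 8, 7, 5, 10, 6, 3, 2)(4, 9), with lengths 8, 2 in non-increasing order.

[8, 2]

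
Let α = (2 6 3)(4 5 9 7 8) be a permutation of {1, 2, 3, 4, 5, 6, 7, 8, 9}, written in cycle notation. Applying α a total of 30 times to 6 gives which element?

6

6 lies in the 3-cycle (2 6 3).
Powers repeat with period 3 on this cycle, and 30 mod 3 = 0, so α^30(6) = α^0(6).
So α^30(6) = 6.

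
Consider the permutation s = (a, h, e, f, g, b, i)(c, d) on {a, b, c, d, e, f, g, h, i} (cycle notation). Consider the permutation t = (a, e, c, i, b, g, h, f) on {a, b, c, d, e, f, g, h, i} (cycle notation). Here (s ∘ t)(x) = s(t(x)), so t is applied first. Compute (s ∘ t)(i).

i

(s ∘ t)(i) = s(t(i)). t(i) = b, then s(b) = i. So (s ∘ t)(i) = i.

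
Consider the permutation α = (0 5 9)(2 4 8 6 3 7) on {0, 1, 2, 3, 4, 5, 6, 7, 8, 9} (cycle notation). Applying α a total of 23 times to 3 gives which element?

3 lies in the 6-cycle (2 4 8 6 3 7).
On a 6-cycle, α^6 is the identity, so α^23 = α^5 there (23 ≡ 5 mod 6).
Stepping 5 places around the cycle: 3 → 7 → 2 → 4 → 8 → 6.

6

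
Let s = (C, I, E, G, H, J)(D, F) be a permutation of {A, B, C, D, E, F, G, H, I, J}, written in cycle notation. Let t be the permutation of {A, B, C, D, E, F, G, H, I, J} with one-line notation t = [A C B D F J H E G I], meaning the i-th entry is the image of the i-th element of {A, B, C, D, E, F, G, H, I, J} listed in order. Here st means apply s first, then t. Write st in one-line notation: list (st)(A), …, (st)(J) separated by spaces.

For each element, apply s then t: A → A → A; B → B → C; C → I → G; D → F → J; E → G → H; F → D → D; G → H → E; H → J → I; I → E → F; J → C → B.
So st in one-line form is A C G J H D E I F B.

A C G J H D E I F B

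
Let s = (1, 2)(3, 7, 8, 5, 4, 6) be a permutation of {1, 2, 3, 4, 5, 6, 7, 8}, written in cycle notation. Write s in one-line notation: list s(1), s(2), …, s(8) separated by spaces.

2 1 7 6 4 3 8 5

Image by image: 1↦2, 2↦1, 3↦7, 4↦6, 5↦4, 6↦3, 7↦8, 8↦5.
So the one-line form is 2 1 7 6 4 3 8 5.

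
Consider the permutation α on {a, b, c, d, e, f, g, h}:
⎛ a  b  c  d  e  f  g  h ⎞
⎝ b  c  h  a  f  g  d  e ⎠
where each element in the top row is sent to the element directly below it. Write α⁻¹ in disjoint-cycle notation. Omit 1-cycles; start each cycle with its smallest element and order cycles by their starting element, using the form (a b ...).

(a d g f e h c b)

The cycle decomposition of α is (a b c h e f g d).
The inverse reverses every cycle; in canonical form, α⁻¹ = (a d g f e h c b).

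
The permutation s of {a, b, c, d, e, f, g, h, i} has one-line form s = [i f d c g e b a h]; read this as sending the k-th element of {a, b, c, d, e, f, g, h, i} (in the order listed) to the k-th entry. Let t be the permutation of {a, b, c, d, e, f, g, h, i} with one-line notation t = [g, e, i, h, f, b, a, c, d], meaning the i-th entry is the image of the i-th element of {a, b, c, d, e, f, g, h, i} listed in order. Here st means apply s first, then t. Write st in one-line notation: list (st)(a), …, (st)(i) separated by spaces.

d b h i a f e g c

For each element, apply s then t: a → i → d; b → f → b; c → d → h; d → c → i; e → g → a; f → e → f; g → b → e; h → a → g; i → h → c.
So st in one-line form is d b h i a f e g c.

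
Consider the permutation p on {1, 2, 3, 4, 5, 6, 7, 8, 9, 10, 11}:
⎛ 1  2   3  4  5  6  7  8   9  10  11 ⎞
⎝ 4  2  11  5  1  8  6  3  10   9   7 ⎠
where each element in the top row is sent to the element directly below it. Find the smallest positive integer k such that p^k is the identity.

30

Decomposing into disjoint cycles gives cycle lengths 5, 3, 2, 1.
The order of p is the least common multiple of its cycle lengths: lcm(5, 3, 2) = 30.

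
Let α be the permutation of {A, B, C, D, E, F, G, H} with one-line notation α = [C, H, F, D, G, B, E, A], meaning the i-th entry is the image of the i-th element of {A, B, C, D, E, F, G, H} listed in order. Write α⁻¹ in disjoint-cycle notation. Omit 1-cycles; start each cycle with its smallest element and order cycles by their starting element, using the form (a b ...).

(A H B F C)(E G)

The cycle decomposition of α is (A C F B H)(E G).
Reversing each cycle (and rotating so the smallest element leads) gives α⁻¹ = (A H B F C)(E G).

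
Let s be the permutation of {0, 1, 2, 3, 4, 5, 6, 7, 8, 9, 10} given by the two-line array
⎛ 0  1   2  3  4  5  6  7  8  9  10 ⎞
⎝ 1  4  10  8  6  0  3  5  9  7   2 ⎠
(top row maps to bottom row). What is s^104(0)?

8

Tracing 0 → 1 → … returns to 0 after 9 steps, so 0 lies in a 9-cycle (0, 1, 4, 6, 3, 8, 9, 7, 5).
On a 9-cycle, s^9 is the identity, so s^104 = s^5 there (104 ≡ 5 mod 9).
Advancing 5 steps from 0: 0 → 1 → 4 → 6 → 3 → 8.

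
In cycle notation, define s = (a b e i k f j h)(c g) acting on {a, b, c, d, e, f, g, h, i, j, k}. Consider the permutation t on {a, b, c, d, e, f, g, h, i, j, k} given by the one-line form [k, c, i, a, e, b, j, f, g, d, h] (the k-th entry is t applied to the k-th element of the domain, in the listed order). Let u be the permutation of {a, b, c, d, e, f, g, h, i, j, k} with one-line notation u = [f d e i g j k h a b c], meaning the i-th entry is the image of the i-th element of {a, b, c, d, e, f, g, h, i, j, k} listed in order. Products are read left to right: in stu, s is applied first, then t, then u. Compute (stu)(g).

(stu)(g) = u(t(s(g))). s(g) = c, then t(c) = i, then u(i) = a, so the result is a.

a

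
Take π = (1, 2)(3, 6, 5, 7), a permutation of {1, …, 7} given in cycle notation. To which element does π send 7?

Within (3, 6, 5, 7), 7 ↦ 3.

3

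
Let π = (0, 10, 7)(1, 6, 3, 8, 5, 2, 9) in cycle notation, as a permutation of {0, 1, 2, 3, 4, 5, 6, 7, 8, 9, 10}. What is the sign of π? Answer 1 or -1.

The cycle lengths are 7, 3, 1.
A cycle is odd iff its length is even; π has 0 even-length cycles, so sgn(π) = (−1)^0 and π is even.

1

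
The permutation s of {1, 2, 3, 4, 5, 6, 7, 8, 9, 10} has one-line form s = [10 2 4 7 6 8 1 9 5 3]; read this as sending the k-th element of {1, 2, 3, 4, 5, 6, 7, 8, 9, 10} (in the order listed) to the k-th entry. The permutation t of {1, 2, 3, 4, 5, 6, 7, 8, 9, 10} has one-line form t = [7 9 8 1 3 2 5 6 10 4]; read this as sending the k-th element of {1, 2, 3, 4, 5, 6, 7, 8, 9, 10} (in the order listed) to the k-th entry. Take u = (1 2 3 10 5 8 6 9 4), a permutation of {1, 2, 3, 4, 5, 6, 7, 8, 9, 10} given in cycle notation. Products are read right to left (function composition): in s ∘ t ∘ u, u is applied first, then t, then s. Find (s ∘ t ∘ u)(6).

Chase 6: u(6) = 9; t(9) = 10; s(10) = 3. Hence (s ∘ t ∘ u)(6) = 3.

3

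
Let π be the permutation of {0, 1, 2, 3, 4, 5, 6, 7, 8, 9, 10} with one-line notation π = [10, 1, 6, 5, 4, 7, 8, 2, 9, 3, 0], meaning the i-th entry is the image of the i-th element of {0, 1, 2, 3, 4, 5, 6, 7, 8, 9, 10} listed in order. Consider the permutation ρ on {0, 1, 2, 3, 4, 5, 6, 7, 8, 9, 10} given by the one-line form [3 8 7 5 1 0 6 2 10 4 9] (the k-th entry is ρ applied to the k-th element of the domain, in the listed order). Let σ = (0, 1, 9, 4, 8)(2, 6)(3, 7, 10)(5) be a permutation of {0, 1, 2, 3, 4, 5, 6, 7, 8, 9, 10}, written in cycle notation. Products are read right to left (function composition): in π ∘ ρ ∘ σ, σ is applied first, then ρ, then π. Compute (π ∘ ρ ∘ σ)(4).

0

(π ∘ ρ ∘ σ)(4) = π(ρ(σ(4))). σ(4) = 8, then ρ(8) = 10, then π(10) = 0, so the result is 0.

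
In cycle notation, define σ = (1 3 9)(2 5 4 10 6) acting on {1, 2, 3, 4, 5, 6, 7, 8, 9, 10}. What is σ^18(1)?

1

1 lies in the 3-cycle (1 3 9).
Powers repeat with period 3 on this cycle, and 18 mod 3 = 0, so σ^18(1) = σ^0(1).
So σ^18(1) = 1.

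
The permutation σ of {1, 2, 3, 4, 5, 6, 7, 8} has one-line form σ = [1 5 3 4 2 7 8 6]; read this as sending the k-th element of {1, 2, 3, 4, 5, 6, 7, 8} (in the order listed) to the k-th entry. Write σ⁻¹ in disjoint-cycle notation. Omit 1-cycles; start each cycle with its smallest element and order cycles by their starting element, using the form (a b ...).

(2 5)(6 8 7)

First write σ in disjoint cycles: (2 5)(6 7 8).
The inverse reverses every cycle; in canonical form, σ⁻¹ = (2 5)(6 8 7).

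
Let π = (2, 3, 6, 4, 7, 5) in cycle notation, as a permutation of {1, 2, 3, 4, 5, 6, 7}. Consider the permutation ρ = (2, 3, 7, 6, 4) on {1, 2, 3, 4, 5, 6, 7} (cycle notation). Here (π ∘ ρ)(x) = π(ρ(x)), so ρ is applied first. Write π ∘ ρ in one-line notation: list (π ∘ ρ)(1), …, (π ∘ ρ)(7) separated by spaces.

(π ∘ ρ)(x) = π(ρ(x)). Computing each image: π(ρ(1)) = π(1) = 1, π(ρ(2)) = π(3) = 6, π(ρ(3)) = π(7) = 5, π(ρ(4)) = π(2) = 3, π(ρ(5)) = π(5) = 2, π(ρ(6)) = π(4) = 7, π(ρ(7)) = π(6) = 4.
Hence π ∘ ρ = [1 6 5 3 2 7 4].

1 6 5 3 2 7 4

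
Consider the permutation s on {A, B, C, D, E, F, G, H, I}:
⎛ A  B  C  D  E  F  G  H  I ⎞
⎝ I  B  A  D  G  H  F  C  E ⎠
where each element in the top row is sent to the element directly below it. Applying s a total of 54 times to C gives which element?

F

Tracing C → A → … returns to C after 7 steps, so C lies in a 7-cycle (A I E G F H C).
Powers repeat with period 7 on this cycle, and 54 mod 7 = 5, so s^54(C) = s^5(C).
Advancing 5 steps from C: C → A → I → E → G → F.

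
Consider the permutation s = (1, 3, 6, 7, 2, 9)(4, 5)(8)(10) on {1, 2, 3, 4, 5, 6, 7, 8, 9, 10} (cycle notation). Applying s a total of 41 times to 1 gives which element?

1 lies in the 6-cycle (1, 3, 6, 7, 2, 9).
On a 6-cycle, s^6 is the identity, so s^41 = s^5 there (41 ≡ 5 mod 6).
Stepping 5 places around the cycle: 1 → 3 → 6 → 7 → 2 → 9.

9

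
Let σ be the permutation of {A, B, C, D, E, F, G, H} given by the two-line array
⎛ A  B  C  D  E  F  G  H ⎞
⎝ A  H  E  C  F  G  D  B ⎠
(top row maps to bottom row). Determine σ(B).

H

The entry below B in the array is H, so σ(B) = H.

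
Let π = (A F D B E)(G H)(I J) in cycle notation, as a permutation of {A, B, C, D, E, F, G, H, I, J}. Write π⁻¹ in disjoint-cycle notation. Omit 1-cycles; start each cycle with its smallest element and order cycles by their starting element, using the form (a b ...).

(A E B D F)(G H)(I J)

Inverting a permutation written in cycle notation just reverses the order within every cycle.
Reversing each cycle of π and rotating so the smallest element leads gives (A E B D F)(G H)(I J).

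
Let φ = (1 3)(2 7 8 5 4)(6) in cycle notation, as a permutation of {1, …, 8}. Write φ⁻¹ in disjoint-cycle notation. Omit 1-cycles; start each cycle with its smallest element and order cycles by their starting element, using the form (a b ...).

(1 3)(2 4 5 8 7)

Inverting a permutation written in cycle notation just reverses the order within every cycle.
After reversing and putting each cycle's least element first, φ⁻¹ = (1 3)(2 4 5 8 7).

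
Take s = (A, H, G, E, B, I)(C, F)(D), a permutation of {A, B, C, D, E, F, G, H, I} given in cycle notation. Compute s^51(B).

B lies in the 6-cycle (A, H, G, E, B, I).
On a 6-cycle, s^6 is the identity, so s^51 = s^3 there (51 ≡ 3 mod 6).
Stepping 3 places around the cycle: B → I → A → H.

H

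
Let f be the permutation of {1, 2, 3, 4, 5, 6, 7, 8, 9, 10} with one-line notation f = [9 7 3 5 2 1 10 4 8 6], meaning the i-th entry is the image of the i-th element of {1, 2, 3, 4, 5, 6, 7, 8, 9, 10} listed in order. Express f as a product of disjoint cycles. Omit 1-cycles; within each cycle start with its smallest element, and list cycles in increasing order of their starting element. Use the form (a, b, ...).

Start at 1 and follow images: 1 → 9 → 8 → 4 → 5 → 2 → 7 → 10 → 6 → 1, giving the cycle (1, 9, 8, 4, 5, 2, 7, 10, 6).
Continuing from each remaining unvisited element yields (1, 9, 8, 4, 5, 2, 7, 10, 6).

(1, 9, 8, 4, 5, 2, 7, 10, 6)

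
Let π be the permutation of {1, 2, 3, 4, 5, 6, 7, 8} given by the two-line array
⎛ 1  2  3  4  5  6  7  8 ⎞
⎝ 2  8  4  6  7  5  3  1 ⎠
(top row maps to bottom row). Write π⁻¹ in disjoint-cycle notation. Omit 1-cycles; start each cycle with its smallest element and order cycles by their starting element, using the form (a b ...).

First write π in disjoint cycles: (1 2 8)(3 4 6 5 7).
Reversing each cycle (and rotating so the smallest element leads) gives π⁻¹ = (1 8 2)(3 7 5 6 4).

(1 8 2)(3 7 5 6 4)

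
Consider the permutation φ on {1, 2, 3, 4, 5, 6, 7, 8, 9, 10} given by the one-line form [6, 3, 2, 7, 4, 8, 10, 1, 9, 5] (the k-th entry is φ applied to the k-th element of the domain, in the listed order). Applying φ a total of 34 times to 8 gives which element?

Tracing 8 → 1 → … returns to 8 after 3 steps, so 8 lies in a 3-cycle (1, 6, 8).
Powers repeat with period 3 on this cycle, and 34 mod 3 = 1, so φ^34(8) = φ^1(8).
Stepping 1 place around the cycle: 8 → 1.

1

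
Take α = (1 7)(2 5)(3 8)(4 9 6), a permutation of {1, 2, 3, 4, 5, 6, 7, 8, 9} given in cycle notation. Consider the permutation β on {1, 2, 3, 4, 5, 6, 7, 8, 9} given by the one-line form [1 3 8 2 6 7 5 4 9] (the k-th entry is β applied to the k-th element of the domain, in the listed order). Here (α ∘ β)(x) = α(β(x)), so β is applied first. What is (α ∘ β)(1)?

(α ∘ β)(1) = α(β(1)). β(1) = 1, then α(1) = 7. So (α ∘ β)(1) = 7.

7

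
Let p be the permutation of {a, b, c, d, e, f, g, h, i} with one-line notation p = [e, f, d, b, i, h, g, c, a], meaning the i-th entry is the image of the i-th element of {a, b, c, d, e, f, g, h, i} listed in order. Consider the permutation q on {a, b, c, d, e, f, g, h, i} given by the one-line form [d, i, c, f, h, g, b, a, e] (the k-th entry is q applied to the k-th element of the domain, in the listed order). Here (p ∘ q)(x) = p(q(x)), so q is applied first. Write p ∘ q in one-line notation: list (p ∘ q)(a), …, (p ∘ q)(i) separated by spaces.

(p ∘ q)(x) = p(q(x)). Computing each image: p(q(a)) = p(d) = b, p(q(b)) = p(i) = a, p(q(c)) = p(c) = d, p(q(d)) = p(f) = h, p(q(e)) = p(h) = c, p(q(f)) = p(g) = g, p(q(g)) = p(b) = f, p(q(h)) = p(a) = e, p(q(i)) = p(e) = i.
Hence p ∘ q = [b a d h c g f e i].

b a d h c g f e i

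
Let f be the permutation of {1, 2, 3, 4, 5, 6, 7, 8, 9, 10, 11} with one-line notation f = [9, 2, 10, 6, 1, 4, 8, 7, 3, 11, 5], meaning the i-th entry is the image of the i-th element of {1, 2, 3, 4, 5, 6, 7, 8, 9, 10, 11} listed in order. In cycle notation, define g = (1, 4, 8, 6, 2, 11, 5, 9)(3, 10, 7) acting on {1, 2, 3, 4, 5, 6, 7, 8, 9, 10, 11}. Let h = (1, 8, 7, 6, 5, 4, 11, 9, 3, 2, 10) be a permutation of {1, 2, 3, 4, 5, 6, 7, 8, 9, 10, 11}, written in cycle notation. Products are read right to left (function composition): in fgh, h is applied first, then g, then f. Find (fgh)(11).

9

Apply the permutations in order: h(11) = 9, then g(9) = 1, then f(1) = 9. So (fgh)(11) = 9.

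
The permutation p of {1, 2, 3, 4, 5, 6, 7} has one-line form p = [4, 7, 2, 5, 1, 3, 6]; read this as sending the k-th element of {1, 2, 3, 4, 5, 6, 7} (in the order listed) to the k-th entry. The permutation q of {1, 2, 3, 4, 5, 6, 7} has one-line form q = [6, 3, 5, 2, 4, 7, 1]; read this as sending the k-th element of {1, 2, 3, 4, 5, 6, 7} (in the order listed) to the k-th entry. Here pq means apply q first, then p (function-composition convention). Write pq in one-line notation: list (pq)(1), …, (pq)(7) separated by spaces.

3 2 1 7 5 6 4

For each element, apply q then p: 1 → 6 → 3; 2 → 3 → 2; 3 → 5 → 1; 4 → 2 → 7; 5 → 4 → 5; 6 → 7 → 6; 7 → 1 → 4.
Collecting the images, pq = [3 2 1 7 5 6 4].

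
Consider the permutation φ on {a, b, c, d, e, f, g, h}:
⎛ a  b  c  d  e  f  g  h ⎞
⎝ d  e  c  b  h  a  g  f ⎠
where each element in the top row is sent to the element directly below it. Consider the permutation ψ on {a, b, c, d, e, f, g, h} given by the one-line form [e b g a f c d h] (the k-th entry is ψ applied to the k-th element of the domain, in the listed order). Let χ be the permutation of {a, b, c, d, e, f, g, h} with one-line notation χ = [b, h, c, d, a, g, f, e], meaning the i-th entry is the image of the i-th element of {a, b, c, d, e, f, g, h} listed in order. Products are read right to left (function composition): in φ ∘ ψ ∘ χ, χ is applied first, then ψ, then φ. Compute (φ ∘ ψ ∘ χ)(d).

Apply the permutations in order: χ(d) = d, then ψ(d) = a, then φ(a) = d. So (φ ∘ ψ ∘ χ)(d) = d.

d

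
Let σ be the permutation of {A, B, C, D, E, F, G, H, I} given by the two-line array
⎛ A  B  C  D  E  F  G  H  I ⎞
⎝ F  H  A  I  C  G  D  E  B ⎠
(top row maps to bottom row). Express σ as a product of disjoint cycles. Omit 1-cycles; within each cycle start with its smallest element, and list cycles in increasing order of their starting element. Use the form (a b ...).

Start at A and follow images: A → F → G → D → I → B → H → E → C → A, giving the cycle (A F G D I B H E C).
Repeating from the next unused element and collecting all non-trivial cycles gives (A F G D I B H E C).

(A F G D I B H E C)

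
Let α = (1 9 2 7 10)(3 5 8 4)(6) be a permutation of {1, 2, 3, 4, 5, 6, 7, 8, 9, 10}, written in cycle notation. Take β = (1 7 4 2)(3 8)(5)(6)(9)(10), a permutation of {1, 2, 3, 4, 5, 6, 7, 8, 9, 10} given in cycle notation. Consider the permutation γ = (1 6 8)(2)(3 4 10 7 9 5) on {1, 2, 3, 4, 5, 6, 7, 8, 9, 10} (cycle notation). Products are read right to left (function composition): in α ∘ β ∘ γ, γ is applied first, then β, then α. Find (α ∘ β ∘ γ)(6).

5

(α ∘ β ∘ γ)(6) = α(β(γ(6))). γ(6) = 8, then β(8) = 3, then α(3) = 5, so the result is 5.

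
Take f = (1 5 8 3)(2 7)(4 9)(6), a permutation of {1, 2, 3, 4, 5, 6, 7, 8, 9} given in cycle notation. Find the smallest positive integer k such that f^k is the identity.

The disjoint cycles have lengths 4, 2, 2, 1.
Since disjoint cycles commute, ord(f) = lcm(4, 2, 2) = 4.

4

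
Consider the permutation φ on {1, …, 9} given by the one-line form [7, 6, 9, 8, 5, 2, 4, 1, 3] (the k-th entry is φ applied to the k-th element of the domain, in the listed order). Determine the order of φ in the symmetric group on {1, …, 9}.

4

Writing φ as disjoint cycles, the cycle lengths are 4, 2, 2, 1.
The order of φ is the least common multiple of its cycle lengths: lcm(4, 2, 2) = 4.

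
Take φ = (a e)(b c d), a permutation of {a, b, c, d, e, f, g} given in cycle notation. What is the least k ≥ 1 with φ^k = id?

6

The disjoint cycles have lengths 3, 2, 1, 1.
The order of φ is the least common multiple of its cycle lengths: lcm(3, 2) = 6.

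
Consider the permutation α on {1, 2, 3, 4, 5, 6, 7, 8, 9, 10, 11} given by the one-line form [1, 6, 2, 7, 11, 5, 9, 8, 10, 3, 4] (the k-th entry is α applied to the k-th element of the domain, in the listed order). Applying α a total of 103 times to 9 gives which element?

Tracing 9 → 10 → … returns to 9 after 9 steps, so 9 lies in a 9-cycle (2, 6, 5, 11, 4, 7, 9, 10, 3).
Powers repeat with period 9 on this cycle, and 103 mod 9 = 4, so α^103(9) = α^4(9).
Stepping 4 places around the cycle: 9 → 10 → 3 → 2 → 6.

6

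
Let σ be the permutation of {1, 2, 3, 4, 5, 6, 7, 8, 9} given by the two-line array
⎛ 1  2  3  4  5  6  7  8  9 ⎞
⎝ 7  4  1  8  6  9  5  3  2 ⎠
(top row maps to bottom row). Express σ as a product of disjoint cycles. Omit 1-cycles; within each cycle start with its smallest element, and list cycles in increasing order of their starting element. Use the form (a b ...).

Iterating σ from 1 gives 1 → 7 → 5 → 6 → 9 → 2 → 4 → 8 → 3 → 1; that is the 9-cycle (1 7 5 6 9 2 4 8 3).
Repeating from the next unused element and collecting all non-trivial cycles gives (1 7 5 6 9 2 4 8 3).

(1 7 5 6 9 2 4 8 3)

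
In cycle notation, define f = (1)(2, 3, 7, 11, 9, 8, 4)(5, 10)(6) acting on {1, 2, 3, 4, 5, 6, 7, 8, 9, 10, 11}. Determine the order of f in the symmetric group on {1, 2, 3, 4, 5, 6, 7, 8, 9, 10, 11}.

The disjoint cycles have lengths 7, 2, 1, 1.
The order of f is the least common multiple of its cycle lengths: lcm(7, 2) = 14.

14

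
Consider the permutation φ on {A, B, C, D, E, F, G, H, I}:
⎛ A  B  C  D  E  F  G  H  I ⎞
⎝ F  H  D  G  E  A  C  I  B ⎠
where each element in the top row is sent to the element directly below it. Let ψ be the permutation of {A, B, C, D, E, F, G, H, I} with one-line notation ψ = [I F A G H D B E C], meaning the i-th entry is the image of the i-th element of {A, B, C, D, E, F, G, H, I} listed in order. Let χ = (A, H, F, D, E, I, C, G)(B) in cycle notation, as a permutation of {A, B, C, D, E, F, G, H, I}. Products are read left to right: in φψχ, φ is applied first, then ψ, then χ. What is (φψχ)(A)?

E

(φψχ)(A) = χ(ψ(φ(A))). φ(A) = F, then ψ(F) = D, then χ(D) = E, so the result is E.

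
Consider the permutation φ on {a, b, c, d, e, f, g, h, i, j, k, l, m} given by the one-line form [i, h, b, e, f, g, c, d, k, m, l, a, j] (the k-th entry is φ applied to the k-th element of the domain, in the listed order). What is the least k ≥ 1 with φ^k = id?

28

Writing φ as disjoint cycles, the cycle lengths are 7, 4, 2.
Since disjoint cycles commute, ord(φ) = lcm(7, 4, 2) = 28.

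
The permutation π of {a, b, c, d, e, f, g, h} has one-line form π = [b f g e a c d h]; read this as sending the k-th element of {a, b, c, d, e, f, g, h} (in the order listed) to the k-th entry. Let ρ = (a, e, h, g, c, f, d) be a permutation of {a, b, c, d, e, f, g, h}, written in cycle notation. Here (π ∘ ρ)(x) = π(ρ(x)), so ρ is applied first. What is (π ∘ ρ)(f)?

e

ρ(f) = d, then π(d) = e; composing gives (π ∘ ρ)(f) = e.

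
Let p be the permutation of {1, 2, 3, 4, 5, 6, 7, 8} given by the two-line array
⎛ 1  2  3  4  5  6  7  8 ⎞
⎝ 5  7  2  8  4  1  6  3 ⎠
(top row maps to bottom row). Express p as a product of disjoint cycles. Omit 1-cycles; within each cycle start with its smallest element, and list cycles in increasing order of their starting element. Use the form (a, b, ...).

(1, 5, 4, 8, 3, 2, 7, 6)

Iterating p from 1 gives 1 → 5 → 4 → 8 → 3 → 2 → 7 → 6 → 1; that is the 8-cycle (1, 5, 4, 8, 3, 2, 7, 6).
Repeating from the next unused element and collecting all non-trivial cycles gives (1, 5, 4, 8, 3, 2, 7, 6).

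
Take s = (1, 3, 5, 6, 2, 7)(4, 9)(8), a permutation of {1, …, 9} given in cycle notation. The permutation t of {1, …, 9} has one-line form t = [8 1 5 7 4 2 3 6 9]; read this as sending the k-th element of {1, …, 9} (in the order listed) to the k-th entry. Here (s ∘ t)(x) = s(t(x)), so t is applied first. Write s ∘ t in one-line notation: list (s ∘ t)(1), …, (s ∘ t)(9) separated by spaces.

Chase each element through t then s: 1 → 8 → 8; 2 → 1 → 3; 3 → 5 → 6; 4 → 7 → 1; 5 → 4 → 9; 6 → 2 → 7; 7 → 3 → 5; 8 → 6 → 2; 9 → 9 → 4.
Collecting the images, s ∘ t = [8 3 6 1 9 7 5 2 4].

8 3 6 1 9 7 5 2 4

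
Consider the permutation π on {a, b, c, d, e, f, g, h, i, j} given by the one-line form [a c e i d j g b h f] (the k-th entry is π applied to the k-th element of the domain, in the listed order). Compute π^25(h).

b

Tracing h → b → … returns to h after 6 steps, so h lies in a 6-cycle (b c e d i h).
On a 6-cycle, π^6 is the identity, so π^25 = π^1 there (25 ≡ 1 mod 6).
Stepping 1 place around the cycle: h → b.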